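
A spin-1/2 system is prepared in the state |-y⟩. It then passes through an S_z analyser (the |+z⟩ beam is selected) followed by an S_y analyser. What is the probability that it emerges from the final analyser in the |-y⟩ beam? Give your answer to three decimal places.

First analyser (S_z): from |-y⟩, P(|+z⟩) = 1/2.
After stage 1 the state is |+z⟩; P(|-y⟩) = |⟨-y|+z⟩|² = 1/2.
Joint probability = 1/2 × 1/2 = 0.250.

0.250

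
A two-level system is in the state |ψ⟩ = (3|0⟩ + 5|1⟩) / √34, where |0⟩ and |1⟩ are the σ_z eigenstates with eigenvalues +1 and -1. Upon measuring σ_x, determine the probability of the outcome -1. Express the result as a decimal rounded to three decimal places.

|-x⟩ = (|0⟩ - |1⟩)/√2, so ⟨-x|ψ⟩ = (-2) / (√2·√34).
P = |-2|² / 68 = 4/68.

0.059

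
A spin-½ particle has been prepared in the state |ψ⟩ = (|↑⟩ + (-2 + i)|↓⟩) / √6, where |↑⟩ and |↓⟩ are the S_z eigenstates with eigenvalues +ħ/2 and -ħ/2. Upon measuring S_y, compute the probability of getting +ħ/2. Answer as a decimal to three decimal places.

|+y⟩ = (|↑⟩ + i|↓⟩)/√2, so ⟨+y|ψ⟩ = (2 + 2i) / (√2·√6).
P = |2 + 2i|² / 12 = 8/12.

0.667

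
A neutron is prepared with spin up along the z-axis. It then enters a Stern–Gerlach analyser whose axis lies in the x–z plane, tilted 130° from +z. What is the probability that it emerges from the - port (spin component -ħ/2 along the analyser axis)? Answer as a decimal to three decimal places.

For spin-½, the probability of finding spin-up along an axis at angle θ to the initial spin direction is cos²(θ/2); spin-down is sin²(θ/2).
θ = 130°, so P = sin²(65°) ≈ 0.821.

0.821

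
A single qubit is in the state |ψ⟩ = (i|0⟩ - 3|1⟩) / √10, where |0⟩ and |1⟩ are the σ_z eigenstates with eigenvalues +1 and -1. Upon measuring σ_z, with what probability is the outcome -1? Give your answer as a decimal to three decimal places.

0.900

The -1 outcome corresponds to |1⟩. Its amplitude in |ψ⟩ is -3/√10.
P = |-3|² / 10 = 9/10.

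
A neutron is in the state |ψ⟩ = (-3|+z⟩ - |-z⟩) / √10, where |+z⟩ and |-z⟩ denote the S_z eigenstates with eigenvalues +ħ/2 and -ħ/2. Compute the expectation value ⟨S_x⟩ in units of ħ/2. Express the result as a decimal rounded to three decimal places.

0.600

⟨σ_x⟩ = 2 Re(a* b)/(|a|²+|b|²) with a = -3, b = -1.
a* b = 3, so ⟨σ_x⟩ = 6/10.
⟨S_x⟩ = (ħ/2)·⟨σ_x⟩.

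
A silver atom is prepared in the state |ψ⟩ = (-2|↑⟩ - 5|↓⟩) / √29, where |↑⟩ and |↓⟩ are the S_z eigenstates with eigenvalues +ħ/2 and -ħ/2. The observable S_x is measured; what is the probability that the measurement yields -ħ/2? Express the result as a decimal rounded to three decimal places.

|-x⟩ = (|↑⟩ - |↓⟩)/√2, so ⟨-x|ψ⟩ = (3) / (√2·√29).
P = |3|² / 58 = 9/58.

0.155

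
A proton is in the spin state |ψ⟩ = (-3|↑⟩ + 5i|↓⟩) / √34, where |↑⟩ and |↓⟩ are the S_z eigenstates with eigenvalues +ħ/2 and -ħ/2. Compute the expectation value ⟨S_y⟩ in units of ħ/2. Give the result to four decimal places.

-0.8824

⟨σ_y⟩ = 2 Im(a* b)/(|a|²+|b|²) with a = -3, b = 5i.
a* b = -15i, so ⟨σ_y⟩ = -30/34.
⟨S_y⟩ = (ħ/2)·⟨σ_y⟩.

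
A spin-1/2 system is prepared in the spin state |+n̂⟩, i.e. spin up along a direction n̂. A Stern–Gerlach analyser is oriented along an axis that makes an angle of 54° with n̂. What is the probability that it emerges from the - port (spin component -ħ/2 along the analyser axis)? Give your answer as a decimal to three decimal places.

0.206

For spin-½, the probability of finding spin-up along an axis at angle θ to the initial spin direction is cos²(θ/2); spin-down is sin²(θ/2).
θ = 54°, so P = sin²(27°) ≈ 0.206.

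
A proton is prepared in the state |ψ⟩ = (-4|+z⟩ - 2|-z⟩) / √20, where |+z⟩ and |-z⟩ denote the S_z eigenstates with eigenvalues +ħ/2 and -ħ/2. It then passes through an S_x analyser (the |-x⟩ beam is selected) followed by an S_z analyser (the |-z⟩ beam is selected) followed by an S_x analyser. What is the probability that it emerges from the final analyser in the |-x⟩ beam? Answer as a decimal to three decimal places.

0.025

First analyser (S_x): P(|-x⟩) = |⟨-x|ψ⟩|² = 4/40.
After stage 1 the state is |-x⟩; P(|-z⟩) = |⟨-z|-x⟩|² = 1/2.
After stage 2 the state is |-z⟩; P(|-x⟩) = |⟨-x|-z⟩|² = 1/2.
Joint probability = 4/40 × 1/2 × 1/2 = 0.025.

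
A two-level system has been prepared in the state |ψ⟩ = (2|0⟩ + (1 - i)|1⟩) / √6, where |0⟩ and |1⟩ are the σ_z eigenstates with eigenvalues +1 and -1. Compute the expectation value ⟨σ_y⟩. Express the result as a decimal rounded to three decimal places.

-0.667

⟨σ_y⟩ = 2 Im(a* b)/(|a|²+|b|²) with a = 2, b = (1 - i).
a* b = (2 - 2i), so ⟨σ_y⟩ = -4/6.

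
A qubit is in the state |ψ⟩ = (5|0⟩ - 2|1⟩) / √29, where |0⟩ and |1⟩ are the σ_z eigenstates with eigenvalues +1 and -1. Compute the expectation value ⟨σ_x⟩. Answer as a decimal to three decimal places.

-0.690

⟨σ_x⟩ = 2 Re(a* b)/(|a|²+|b|²) with a = 5, b = -2.
a* b = -10, so ⟨σ_x⟩ = -20/29.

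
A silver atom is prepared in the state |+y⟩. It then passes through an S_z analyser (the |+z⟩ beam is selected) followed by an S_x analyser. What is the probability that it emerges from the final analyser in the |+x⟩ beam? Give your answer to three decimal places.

0.250

First analyser (S_z): from |+y⟩, P(|+z⟩) = 1/2.
After stage 1 the state is |+z⟩; P(|+x⟩) = |⟨+x|+z⟩|² = 1/2.
Joint probability = 1/2 × 1/2 = 0.250.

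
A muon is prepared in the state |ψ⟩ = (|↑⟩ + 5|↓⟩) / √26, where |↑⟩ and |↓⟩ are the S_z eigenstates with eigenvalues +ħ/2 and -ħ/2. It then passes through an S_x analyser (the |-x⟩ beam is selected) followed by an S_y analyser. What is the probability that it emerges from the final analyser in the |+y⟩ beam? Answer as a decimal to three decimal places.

First analyser (S_x): P(|-x⟩) = |⟨-x|ψ⟩|² = 16/52.
After stage 1 the state is |-x⟩; P(|+y⟩) = |⟨+y|-x⟩|² = 1/2.
Joint probability = 16/52 × 1/2 = 0.154.

0.154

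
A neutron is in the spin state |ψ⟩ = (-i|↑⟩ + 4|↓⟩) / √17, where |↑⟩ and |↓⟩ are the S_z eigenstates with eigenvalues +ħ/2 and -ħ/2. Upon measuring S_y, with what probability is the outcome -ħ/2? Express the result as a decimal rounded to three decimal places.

0.265

|-y⟩ = (|↑⟩ - i|↓⟩)/√2, so ⟨-y|ψ⟩ = (3i) / (√2·√17).
P = |3i|² / 34 = 9/34.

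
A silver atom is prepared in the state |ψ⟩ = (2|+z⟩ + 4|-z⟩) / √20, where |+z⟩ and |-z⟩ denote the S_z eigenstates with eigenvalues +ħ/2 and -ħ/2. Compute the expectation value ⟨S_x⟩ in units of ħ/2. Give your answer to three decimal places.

0.800

⟨σ_x⟩ = 2 Re(a* b)/(|a|²+|b|²) with a = 2, b = 4.
a* b = 8, so ⟨σ_x⟩ = 16/20.
⟨S_x⟩ = (ħ/2)·⟨σ_x⟩.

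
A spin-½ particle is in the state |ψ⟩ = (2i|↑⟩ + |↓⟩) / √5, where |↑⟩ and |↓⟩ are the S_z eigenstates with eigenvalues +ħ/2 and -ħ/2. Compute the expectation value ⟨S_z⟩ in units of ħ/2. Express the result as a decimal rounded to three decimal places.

⟨σ_z⟩ = |a|² - |b|² divided by |a|²+|b|², with a, b the |↑⟩, |↓⟩ amplitudes.
= (4 - 1)/5 = 3/5.
⟨S_z⟩ = (ħ/2)·⟨σ_z⟩.

0.600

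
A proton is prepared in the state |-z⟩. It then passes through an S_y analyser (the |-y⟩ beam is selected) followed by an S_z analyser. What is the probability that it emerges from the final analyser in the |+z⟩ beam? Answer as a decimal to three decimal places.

First analyser (S_y): from |-z⟩, P(|-y⟩) = 1/2.
After stage 1 the state is |-y⟩; P(|+z⟩) = |⟨+z|-y⟩|² = 1/2.
Joint probability = 1/2 × 1/2 = 0.250.

0.250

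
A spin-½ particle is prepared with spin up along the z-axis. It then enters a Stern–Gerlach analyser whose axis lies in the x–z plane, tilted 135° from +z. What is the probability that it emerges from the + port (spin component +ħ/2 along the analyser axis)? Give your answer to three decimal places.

0.146

For spin-½, the probability of finding spin-up along an axis at angle θ to the initial spin direction is cos²(θ/2); spin-down is sin²(θ/2).
θ = 135°, so P = cos²(67.5°) ≈ 0.146.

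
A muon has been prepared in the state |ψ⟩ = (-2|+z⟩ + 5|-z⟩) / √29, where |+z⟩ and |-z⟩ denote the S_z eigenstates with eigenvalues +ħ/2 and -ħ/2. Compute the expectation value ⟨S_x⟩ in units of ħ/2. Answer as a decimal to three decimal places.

-0.690

⟨σ_x⟩ = 2 Re(a* b)/(|a|²+|b|²) with a = -2, b = 5.
a* b = -10, so ⟨σ_x⟩ = -20/29.
⟨S_x⟩ = (ħ/2)·⟨σ_x⟩.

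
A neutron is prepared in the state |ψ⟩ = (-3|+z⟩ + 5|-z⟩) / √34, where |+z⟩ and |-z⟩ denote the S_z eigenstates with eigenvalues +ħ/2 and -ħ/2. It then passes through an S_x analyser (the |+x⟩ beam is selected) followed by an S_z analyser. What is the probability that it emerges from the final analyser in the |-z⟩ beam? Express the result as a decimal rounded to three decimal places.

0.029

First analyser (S_x): P(|+x⟩) = |⟨+x|ψ⟩|² = 4/68.
After stage 1 the state is |+x⟩; P(|-z⟩) = |⟨-z|+x⟩|² = 1/2.
Joint probability = 4/68 × 1/2 = 0.029.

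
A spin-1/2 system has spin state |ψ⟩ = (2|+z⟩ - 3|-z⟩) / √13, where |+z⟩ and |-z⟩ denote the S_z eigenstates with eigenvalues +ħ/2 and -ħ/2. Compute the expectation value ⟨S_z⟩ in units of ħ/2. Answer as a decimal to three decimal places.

⟨σ_z⟩ = |a|² - |b|² divided by |a|²+|b|², with a, b the |+z⟩, |-z⟩ amplitudes.
= (4 - 9)/13 = -5/13.
⟨S_z⟩ = (ħ/2)·⟨σ_z⟩.

-0.385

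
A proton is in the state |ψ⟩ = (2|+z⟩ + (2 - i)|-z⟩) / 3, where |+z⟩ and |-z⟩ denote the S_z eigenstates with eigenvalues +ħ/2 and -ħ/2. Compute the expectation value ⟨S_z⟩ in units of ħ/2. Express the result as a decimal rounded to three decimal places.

-0.111

⟨σ_z⟩ = |a|² - |b|² divided by |a|²+|b|², with a, b the |+z⟩, |-z⟩ amplitudes.
= (4 - 5)/9 = -1/9.
⟨S_z⟩ = (ħ/2)·⟨σ_z⟩.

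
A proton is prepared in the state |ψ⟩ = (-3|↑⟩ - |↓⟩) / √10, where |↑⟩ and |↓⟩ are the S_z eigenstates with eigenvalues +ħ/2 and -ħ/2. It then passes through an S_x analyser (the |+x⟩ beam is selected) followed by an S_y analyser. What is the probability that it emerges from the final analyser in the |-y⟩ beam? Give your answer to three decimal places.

First analyser (S_x): P(|+x⟩) = |⟨+x|ψ⟩|² = 16/20.
After stage 1 the state is |+x⟩; P(|-y⟩) = |⟨-y|+x⟩|² = 1/2.
Joint probability = 16/20 × 1/2 = 0.400.

0.400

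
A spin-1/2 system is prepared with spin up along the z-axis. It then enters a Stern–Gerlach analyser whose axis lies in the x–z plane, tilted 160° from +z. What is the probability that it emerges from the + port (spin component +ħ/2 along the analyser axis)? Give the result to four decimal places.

0.0302

For spin-½, the probability of finding spin-up along an axis at angle θ to the initial spin direction is cos²(θ/2); spin-down is sin²(θ/2).
θ = 160°, so P = cos²(80°) ≈ 0.0302.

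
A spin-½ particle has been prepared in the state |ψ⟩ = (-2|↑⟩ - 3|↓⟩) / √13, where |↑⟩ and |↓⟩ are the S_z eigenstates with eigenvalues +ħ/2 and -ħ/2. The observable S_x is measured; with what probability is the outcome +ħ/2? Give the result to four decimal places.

0.9615

|+x⟩ = (|↑⟩ + |↓⟩)/√2, so ⟨+x|ψ⟩ = (-5) / (√2·√13).
P = |-5|² / 26 = 25/26.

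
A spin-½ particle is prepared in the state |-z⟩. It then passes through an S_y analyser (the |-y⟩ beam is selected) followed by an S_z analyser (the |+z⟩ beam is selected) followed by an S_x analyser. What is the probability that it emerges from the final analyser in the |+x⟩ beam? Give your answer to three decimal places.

0.125

First analyser (S_y): from |-z⟩, P(|-y⟩) = 1/2.
After stage 1 the state is |-y⟩; P(|+z⟩) = |⟨+z|-y⟩|² = 1/2.
After stage 2 the state is |+z⟩; P(|+x⟩) = |⟨+x|+z⟩|² = 1/2.
Joint probability = 1/2 × 1/2 × 1/2 = 0.125.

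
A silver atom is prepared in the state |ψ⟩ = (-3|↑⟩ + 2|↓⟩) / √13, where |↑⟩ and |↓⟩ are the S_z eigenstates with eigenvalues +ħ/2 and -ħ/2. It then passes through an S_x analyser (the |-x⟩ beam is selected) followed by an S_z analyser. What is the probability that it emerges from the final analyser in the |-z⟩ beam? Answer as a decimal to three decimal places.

First analyser (S_x): P(|-x⟩) = |⟨-x|ψ⟩|² = 25/26.
After stage 1 the state is |-x⟩; P(|-z⟩) = |⟨-z|-x⟩|² = 1/2.
Joint probability = 25/26 × 1/2 = 0.481.

0.481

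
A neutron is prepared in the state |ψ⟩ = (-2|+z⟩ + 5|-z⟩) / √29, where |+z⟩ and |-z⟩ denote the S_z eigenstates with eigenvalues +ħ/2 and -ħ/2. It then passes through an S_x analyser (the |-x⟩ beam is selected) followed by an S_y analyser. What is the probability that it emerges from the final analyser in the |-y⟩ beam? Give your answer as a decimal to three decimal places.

First analyser (S_x): P(|-x⟩) = |⟨-x|ψ⟩|² = 49/58.
After stage 1 the state is |-x⟩; P(|-y⟩) = |⟨-y|-x⟩|² = 1/2.
Joint probability = 49/58 × 1/2 = 0.422.

0.422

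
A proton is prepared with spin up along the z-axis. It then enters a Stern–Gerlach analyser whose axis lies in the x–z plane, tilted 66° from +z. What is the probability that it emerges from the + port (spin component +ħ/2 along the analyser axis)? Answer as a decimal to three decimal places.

For spin-½, the probability of finding spin-up along an axis at angle θ to the initial spin direction is cos²(θ/2); spin-down is sin²(θ/2).
θ = 66°, so P = cos²(33°) ≈ 0.703.

0.703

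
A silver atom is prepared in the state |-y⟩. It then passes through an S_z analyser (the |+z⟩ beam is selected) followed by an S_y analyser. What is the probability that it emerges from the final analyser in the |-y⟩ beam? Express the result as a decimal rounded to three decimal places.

First analyser (S_z): from |-y⟩, P(|+z⟩) = 1/2.
After stage 1 the state is |+z⟩; P(|-y⟩) = |⟨-y|+z⟩|² = 1/2.
Joint probability = 1/2 × 1/2 = 0.250.

0.250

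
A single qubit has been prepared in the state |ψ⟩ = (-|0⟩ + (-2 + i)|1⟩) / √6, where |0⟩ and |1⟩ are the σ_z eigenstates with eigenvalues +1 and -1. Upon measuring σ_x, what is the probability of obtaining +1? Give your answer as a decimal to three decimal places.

0.833

|+x⟩ = (|0⟩ + |1⟩)/√2, so ⟨+x|ψ⟩ = (-3 + i) / (√2·√6).
P = |-3 + i|² / 12 = 10/12.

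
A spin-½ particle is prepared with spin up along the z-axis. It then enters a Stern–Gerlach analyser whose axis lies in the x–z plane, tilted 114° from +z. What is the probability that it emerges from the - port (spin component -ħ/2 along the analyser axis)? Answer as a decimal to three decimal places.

0.703

For spin-½, the probability of finding spin-up along an axis at angle θ to the initial spin direction is cos²(θ/2); spin-down is sin²(θ/2).
θ = 114°, so P = sin²(57°) ≈ 0.703.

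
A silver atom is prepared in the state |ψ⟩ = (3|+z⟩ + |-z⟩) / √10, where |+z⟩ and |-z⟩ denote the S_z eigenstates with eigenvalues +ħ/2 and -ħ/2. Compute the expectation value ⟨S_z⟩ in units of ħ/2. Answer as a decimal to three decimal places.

⟨σ_z⟩ = |a|² - |b|² divided by |a|²+|b|², with a, b the |+z⟩, |-z⟩ amplitudes.
= (9 - 1)/10 = 8/10.
⟨S_z⟩ = (ħ/2)·⟨σ_z⟩.

0.800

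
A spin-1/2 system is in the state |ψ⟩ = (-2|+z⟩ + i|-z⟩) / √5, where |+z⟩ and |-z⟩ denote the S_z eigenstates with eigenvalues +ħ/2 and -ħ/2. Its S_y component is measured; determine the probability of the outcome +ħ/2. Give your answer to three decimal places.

0.100

|+y⟩ = (|+z⟩ + i|-z⟩)/√2, so ⟨+y|ψ⟩ = (-1) / (√2·√5).
P = |-1|² / 10 = 1/10.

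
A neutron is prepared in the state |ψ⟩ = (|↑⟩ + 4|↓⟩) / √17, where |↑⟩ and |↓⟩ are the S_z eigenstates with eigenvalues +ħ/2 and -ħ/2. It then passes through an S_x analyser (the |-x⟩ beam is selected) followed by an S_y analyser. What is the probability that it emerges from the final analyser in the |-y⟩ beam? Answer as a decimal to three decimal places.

0.132

First analyser (S_x): P(|-x⟩) = |⟨-x|ψ⟩|² = 9/34.
After stage 1 the state is |-x⟩; P(|-y⟩) = |⟨-y|-x⟩|² = 1/2.
Joint probability = 9/34 × 1/2 = 0.132.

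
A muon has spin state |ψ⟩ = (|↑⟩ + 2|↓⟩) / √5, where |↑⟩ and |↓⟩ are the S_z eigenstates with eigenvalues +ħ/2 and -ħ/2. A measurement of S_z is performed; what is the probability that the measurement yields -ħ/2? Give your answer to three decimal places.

The -ħ/2 outcome corresponds to |↓⟩. Its amplitude in |ψ⟩ is 2/√5.
P = |2|² / 5 = 4/5.

0.800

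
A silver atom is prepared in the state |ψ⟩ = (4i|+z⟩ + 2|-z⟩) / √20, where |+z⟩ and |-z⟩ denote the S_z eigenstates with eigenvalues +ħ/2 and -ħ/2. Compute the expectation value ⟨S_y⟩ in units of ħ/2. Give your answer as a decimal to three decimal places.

⟨σ_y⟩ = 2 Im(a* b)/(|a|²+|b|²) with a = 4i, b = 2.
a* b = -8i, so ⟨σ_y⟩ = -16/20.
⟨S_y⟩ = (ħ/2)·⟨σ_y⟩.

-0.800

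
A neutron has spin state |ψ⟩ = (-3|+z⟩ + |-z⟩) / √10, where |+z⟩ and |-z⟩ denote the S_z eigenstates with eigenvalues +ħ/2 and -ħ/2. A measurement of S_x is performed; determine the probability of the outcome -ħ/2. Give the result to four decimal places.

0.8000

|-x⟩ = (|+z⟩ - |-z⟩)/√2, so ⟨-x|ψ⟩ = (-4) / (√2·√10).
P = |-4|² / 20 = 16/20.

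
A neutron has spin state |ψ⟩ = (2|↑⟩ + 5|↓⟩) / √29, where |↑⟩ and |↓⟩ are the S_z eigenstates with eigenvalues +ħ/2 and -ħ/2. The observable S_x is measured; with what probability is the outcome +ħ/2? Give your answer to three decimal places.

|+x⟩ = (|↑⟩ + |↓⟩)/√2, so ⟨+x|ψ⟩ = (7) / (√2·√29).
P = |7|² / 58 = 49/58.

0.845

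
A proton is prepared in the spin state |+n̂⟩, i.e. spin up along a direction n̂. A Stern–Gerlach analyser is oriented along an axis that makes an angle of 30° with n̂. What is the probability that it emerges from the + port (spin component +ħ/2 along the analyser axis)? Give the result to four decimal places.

0.9330

For spin-½, the probability of finding spin-up along an axis at angle θ to the initial spin direction is cos²(θ/2); spin-down is sin²(θ/2).
θ = 30°, so P = cos²(15°) ≈ 0.9330.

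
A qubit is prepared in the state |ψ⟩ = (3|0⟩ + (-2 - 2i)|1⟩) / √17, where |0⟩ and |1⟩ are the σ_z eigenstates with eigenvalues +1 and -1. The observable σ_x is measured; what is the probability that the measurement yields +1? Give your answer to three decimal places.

0.147

|+x⟩ = (|0⟩ + |1⟩)/√2, so ⟨+x|ψ⟩ = (1 - 2i) / (√2·√17).
P = |1 - 2i|² / 34 = 5/34.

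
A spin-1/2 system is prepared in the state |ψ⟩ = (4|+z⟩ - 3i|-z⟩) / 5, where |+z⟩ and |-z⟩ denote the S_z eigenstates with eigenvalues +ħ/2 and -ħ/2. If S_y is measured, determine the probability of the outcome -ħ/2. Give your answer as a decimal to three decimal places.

|-y⟩ = (|+z⟩ - i|-z⟩)/√2, so ⟨-y|ψ⟩ = (7) / (√2·5).
P = |7|² / 50 = 49/50.

0.980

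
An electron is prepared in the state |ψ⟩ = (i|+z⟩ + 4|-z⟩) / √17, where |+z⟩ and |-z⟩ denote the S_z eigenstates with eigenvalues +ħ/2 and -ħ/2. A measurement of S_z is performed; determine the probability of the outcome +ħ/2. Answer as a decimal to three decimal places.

The +ħ/2 outcome corresponds to |+z⟩. Its amplitude in |ψ⟩ is i/√17.
P = |i|² / 17 = 1/17.

0.059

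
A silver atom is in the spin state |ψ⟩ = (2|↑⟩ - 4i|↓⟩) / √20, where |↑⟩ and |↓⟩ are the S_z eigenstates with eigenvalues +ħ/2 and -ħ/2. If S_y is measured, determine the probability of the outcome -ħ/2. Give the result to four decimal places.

0.9000

|-y⟩ = (|↑⟩ - i|↓⟩)/√2, so ⟨-y|ψ⟩ = (6) / (√2·√20).
P = |6|² / 40 = 36/40.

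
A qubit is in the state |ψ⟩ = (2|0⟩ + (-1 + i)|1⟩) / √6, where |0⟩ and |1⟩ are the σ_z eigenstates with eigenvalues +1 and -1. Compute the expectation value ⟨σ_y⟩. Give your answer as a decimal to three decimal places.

⟨σ_y⟩ = 2 Im(a* b)/(|a|²+|b|²) with a = 2, b = (-1 + i).
a* b = (-2 + 2i), so ⟨σ_y⟩ = 4/6.

0.667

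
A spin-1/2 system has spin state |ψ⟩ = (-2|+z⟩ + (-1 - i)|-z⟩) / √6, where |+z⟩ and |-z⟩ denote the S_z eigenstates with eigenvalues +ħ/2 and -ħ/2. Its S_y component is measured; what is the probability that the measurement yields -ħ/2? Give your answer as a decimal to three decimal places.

|-y⟩ = (|+z⟩ - i|-z⟩)/√2, so ⟨-y|ψ⟩ = (-1 - i) / (√2·√6).
P = |-1 - i|² / 12 = 2/12.

0.167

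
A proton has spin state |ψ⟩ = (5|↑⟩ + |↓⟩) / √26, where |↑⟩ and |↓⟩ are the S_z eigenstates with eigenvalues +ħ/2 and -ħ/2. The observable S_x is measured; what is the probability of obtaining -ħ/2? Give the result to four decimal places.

|-x⟩ = (|↑⟩ - |↓⟩)/√2, so ⟨-x|ψ⟩ = (4) / (√2·√26).
P = |4|² / 52 = 16/52.

0.3077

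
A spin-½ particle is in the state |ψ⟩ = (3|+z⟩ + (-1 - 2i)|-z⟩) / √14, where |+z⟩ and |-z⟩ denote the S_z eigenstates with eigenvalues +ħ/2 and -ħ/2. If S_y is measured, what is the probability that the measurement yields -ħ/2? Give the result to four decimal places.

0.9286

|-y⟩ = (|+z⟩ - i|-z⟩)/√2, so ⟨-y|ψ⟩ = (5 - i) / (√2·√14).
P = |5 - i|² / 28 = 26/28.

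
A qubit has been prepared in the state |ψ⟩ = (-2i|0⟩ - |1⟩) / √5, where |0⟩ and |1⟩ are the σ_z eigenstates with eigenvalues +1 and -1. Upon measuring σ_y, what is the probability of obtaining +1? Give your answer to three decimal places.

|+y⟩ = (|0⟩ + i|1⟩)/√2, so ⟨+y|ψ⟩ = (-i) / (√2·√5).
P = |-i|² / 10 = 1/10.

0.100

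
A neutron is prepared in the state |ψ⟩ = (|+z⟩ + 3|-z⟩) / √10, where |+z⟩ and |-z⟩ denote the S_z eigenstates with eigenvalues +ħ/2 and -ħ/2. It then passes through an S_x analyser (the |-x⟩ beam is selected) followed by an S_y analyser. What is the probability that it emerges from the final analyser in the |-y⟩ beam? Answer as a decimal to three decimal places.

First analyser (S_x): P(|-x⟩) = |⟨-x|ψ⟩|² = 4/20.
After stage 1 the state is |-x⟩; P(|-y⟩) = |⟨-y|-x⟩|² = 1/2.
Joint probability = 4/20 × 1/2 = 0.100.

0.100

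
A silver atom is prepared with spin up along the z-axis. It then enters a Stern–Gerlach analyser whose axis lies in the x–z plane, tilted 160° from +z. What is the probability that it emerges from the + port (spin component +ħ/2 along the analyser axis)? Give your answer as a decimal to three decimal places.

0.030

For spin-½, the probability of finding spin-up along an axis at angle θ to the initial spin direction is cos²(θ/2); spin-down is sin²(θ/2).
θ = 160°, so P = cos²(80°) ≈ 0.030.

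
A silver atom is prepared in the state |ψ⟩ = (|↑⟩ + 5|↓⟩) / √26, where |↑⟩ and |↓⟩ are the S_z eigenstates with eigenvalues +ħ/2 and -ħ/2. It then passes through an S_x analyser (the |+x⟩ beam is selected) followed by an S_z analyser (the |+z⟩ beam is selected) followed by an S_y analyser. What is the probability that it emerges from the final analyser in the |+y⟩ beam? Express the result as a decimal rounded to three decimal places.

0.173

First analyser (S_x): P(|+x⟩) = |⟨+x|ψ⟩|² = 36/52.
After stage 1 the state is |+x⟩; P(|+z⟩) = |⟨+z|+x⟩|² = 1/2.
After stage 2 the state is |+z⟩; P(|+y⟩) = |⟨+y|+z⟩|² = 1/2.
Joint probability = 36/52 × 1/2 × 1/2 = 0.173.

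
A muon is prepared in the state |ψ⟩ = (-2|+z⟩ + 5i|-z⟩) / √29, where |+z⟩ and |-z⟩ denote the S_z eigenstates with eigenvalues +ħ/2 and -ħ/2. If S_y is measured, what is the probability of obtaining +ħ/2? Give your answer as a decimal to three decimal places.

|+y⟩ = (|+z⟩ + i|-z⟩)/√2, so ⟨+y|ψ⟩ = (3) / (√2·√29).
P = |3|² / 58 = 9/58.

0.155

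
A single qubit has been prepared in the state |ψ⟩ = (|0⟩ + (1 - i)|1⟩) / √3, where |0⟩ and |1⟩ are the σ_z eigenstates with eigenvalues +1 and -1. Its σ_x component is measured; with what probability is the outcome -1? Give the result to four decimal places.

|-x⟩ = (|0⟩ - |1⟩)/√2, so ⟨-x|ψ⟩ = (i) / (√2·√3).
P = |i|² / 6 = 1/6.

0.1667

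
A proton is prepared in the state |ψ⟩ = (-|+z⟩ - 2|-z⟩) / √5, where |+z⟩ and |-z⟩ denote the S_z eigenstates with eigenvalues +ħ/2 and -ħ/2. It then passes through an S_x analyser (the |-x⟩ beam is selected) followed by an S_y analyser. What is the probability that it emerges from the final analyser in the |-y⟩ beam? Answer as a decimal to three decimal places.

0.050

First analyser (S_x): P(|-x⟩) = |⟨-x|ψ⟩|² = 1/10.
After stage 1 the state is |-x⟩; P(|-y⟩) = |⟨-y|-x⟩|² = 1/2.
Joint probability = 1/10 × 1/2 = 0.050.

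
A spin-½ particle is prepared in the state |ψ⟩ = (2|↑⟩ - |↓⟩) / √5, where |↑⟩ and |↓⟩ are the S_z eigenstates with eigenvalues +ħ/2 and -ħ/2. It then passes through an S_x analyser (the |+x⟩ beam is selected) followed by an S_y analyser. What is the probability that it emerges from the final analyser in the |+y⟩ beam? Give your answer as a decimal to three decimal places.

0.050

First analyser (S_x): P(|+x⟩) = |⟨+x|ψ⟩|² = 1/10.
After stage 1 the state is |+x⟩; P(|+y⟩) = |⟨+y|+x⟩|² = 1/2.
Joint probability = 1/10 × 1/2 = 0.050.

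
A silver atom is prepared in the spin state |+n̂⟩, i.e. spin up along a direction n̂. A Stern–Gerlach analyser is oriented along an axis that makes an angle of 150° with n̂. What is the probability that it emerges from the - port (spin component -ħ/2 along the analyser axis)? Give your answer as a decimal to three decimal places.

For spin-½, the probability of finding spin-up along an axis at angle θ to the initial spin direction is cos²(θ/2); spin-down is sin²(θ/2).
θ = 150°, so P = sin²(75°) ≈ 0.933.

0.933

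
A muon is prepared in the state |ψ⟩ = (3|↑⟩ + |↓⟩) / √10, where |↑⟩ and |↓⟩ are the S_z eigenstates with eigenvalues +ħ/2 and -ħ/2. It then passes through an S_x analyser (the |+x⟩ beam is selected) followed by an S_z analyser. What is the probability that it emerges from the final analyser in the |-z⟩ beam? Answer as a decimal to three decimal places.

First analyser (S_x): P(|+x⟩) = |⟨+x|ψ⟩|² = 16/20.
After stage 1 the state is |+x⟩; P(|-z⟩) = |⟨-z|+x⟩|² = 1/2.
Joint probability = 16/20 × 1/2 = 0.400.

0.400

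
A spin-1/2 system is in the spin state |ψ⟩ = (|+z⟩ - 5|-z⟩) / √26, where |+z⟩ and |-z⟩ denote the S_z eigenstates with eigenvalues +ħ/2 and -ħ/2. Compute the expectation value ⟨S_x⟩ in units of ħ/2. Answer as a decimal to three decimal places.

⟨σ_x⟩ = 2 Re(a* b)/(|a|²+|b|²) with a = 1, b = -5.
a* b = -5, so ⟨σ_x⟩ = -10/26.
⟨S_x⟩ = (ħ/2)·⟨σ_x⟩.

-0.385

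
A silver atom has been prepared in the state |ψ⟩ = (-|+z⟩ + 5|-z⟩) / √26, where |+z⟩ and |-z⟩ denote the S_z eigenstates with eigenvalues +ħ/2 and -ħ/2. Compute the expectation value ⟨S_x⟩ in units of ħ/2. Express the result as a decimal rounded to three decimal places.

-0.385

⟨σ_x⟩ = 2 Re(a* b)/(|a|²+|b|²) with a = -1, b = 5.
a* b = -5, so ⟨σ_x⟩ = -10/26.
⟨S_x⟩ = (ħ/2)·⟨σ_x⟩.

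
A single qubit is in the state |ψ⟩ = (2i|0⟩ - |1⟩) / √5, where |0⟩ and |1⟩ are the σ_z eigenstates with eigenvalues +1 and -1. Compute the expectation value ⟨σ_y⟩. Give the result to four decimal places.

⟨σ_y⟩ = 2 Im(a* b)/(|a|²+|b|²) with a = 2i, b = -1.
a* b = 2i, so ⟨σ_y⟩ = 4/5.

0.8000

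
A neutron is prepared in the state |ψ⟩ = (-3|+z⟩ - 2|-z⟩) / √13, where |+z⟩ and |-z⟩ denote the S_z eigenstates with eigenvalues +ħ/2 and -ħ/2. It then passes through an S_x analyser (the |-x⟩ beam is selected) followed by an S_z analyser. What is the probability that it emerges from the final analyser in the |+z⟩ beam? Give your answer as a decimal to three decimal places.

0.019

First analyser (S_x): P(|-x⟩) = |⟨-x|ψ⟩|² = 1/26.
After stage 1 the state is |-x⟩; P(|+z⟩) = |⟨+z|-x⟩|² = 1/2.
Joint probability = 1/26 × 1/2 = 0.019.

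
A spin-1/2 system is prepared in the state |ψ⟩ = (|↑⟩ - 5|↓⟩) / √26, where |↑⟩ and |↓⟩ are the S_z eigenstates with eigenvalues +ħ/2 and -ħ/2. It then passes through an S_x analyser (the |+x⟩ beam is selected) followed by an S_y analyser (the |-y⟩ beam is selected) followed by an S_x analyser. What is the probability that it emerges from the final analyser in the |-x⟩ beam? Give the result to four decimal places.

0.0769

First analyser (S_x): P(|+x⟩) = |⟨+x|ψ⟩|² = 16/52.
After stage 1 the state is |+x⟩; P(|-y⟩) = |⟨-y|+x⟩|² = 1/2.
After stage 2 the state is |-y⟩; P(|-x⟩) = |⟨-x|-y⟩|² = 1/2.
Joint probability = 16/52 × 1/2 × 1/2 = 0.0769.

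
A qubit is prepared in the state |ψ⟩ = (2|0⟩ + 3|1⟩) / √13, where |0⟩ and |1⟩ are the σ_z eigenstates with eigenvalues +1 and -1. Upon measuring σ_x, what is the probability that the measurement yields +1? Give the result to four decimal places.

|+x⟩ = (|0⟩ + |1⟩)/√2, so ⟨+x|ψ⟩ = (5) / (√2·√13).
P = |5|² / 26 = 25/26.

0.9615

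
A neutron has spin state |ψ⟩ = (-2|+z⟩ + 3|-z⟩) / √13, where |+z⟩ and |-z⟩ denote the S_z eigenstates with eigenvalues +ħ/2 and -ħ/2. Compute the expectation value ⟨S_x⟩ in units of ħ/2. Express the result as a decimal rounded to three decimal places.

⟨σ_x⟩ = 2 Re(a* b)/(|a|²+|b|²) with a = -2, b = 3.
a* b = -6, so ⟨σ_x⟩ = -12/13.
⟨S_x⟩ = (ħ/2)·⟨σ_x⟩.

-0.923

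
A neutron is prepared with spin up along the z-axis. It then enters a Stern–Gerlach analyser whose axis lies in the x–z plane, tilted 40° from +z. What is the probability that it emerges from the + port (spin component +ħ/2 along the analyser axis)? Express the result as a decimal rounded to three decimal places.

For spin-½, the probability of finding spin-up along an axis at angle θ to the initial spin direction is cos²(θ/2); spin-down is sin²(θ/2).
θ = 40°, so P = cos²(20°) ≈ 0.883.

0.883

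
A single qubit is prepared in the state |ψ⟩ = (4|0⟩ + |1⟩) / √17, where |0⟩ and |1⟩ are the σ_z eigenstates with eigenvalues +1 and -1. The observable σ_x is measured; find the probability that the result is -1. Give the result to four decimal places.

0.2647

|-x⟩ = (|0⟩ - |1⟩)/√2, so ⟨-x|ψ⟩ = (3) / (√2·√17).
P = |3|² / 34 = 9/34.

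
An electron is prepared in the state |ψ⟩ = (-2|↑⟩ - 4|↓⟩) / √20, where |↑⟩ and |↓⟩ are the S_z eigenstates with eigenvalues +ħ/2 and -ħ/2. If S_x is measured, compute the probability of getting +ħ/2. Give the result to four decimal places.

|+x⟩ = (|↑⟩ + |↓⟩)/√2, so ⟨+x|ψ⟩ = (-6) / (√2·√20).
P = |-6|² / 40 = 36/40.

0.9000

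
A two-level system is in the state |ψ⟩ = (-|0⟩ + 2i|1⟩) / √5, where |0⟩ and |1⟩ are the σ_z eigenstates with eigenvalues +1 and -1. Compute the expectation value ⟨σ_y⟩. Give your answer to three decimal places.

-0.800

⟨σ_y⟩ = 2 Im(a* b)/(|a|²+|b|²) with a = -1, b = 2i.
a* b = -2i, so ⟨σ_y⟩ = -4/5.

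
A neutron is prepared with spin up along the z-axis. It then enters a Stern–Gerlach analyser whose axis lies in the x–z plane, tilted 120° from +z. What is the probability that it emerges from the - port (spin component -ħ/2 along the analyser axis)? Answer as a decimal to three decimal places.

For spin-½, the probability of finding spin-up along an axis at angle θ to the initial spin direction is cos²(θ/2); spin-down is sin²(θ/2).
θ = 120°, so P = sin²(60°) ≈ 0.750.

0.750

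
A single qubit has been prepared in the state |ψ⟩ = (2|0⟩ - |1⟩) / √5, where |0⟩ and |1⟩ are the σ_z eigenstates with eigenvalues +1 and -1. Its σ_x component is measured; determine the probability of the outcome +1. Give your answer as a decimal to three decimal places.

|+x⟩ = (|0⟩ + |1⟩)/√2, so ⟨+x|ψ⟩ = (1) / (√2·√5).
P = |1|² / 10 = 1/10.

0.100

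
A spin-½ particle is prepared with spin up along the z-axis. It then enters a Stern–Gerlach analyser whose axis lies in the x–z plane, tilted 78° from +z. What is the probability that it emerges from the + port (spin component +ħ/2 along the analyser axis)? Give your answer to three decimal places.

0.604

For spin-½, the probability of finding spin-up along an axis at angle θ to the initial spin direction is cos²(θ/2); spin-down is sin²(θ/2).
θ = 78°, so P = cos²(39°) ≈ 0.604.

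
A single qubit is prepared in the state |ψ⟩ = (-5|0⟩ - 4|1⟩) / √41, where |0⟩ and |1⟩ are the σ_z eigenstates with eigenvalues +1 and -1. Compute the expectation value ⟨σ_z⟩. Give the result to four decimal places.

0.2195

⟨σ_z⟩ = |a|² - |b|² divided by |a|²+|b|², with a, b the |0⟩, |1⟩ amplitudes.
= (25 - 16)/41 = 9/41.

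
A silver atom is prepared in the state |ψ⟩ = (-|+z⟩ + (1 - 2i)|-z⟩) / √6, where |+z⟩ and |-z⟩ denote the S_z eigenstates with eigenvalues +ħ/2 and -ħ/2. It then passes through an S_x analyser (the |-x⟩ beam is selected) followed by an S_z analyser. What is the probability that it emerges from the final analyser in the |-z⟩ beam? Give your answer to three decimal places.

First analyser (S_x): P(|-x⟩) = |⟨-x|ψ⟩|² = 8/12.
After stage 1 the state is |-x⟩; P(|-z⟩) = |⟨-z|-x⟩|² = 1/2.
Joint probability = 8/12 × 1/2 = 0.333.

0.333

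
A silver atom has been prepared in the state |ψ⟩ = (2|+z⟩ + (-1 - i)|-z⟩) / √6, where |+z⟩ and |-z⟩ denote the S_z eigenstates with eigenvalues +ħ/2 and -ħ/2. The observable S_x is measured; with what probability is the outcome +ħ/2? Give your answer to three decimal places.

0.167

|+x⟩ = (|+z⟩ + |-z⟩)/√2, so ⟨+x|ψ⟩ = (1 - i) / (√2·√6).
P = |1 - i|² / 12 = 2/12.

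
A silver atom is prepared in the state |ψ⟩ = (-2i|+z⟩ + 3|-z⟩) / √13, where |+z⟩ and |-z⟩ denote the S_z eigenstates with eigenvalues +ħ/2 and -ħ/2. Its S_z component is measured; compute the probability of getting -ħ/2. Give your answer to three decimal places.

The -ħ/2 outcome corresponds to |-z⟩. Its amplitude in |ψ⟩ is 3/√13.
P = |3|² / 13 = 9/13.

0.692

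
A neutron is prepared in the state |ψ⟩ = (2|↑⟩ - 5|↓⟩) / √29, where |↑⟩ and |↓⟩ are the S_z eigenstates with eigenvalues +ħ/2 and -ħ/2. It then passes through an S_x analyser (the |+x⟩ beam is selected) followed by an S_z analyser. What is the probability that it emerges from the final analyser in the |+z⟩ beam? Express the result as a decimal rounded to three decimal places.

First analyser (S_x): P(|+x⟩) = |⟨+x|ψ⟩|² = 9/58.
After stage 1 the state is |+x⟩; P(|+z⟩) = |⟨+z|+x⟩|² = 1/2.
Joint probability = 9/58 × 1/2 = 0.078.

0.078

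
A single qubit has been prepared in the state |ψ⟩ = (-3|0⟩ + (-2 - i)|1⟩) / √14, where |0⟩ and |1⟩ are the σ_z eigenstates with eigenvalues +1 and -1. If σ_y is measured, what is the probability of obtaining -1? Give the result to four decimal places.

0.2857

|-y⟩ = (|0⟩ - i|1⟩)/√2, so ⟨-y|ψ⟩ = (-2 - 2i) / (√2·√14).
P = |-2 - 2i|² / 28 = 8/28.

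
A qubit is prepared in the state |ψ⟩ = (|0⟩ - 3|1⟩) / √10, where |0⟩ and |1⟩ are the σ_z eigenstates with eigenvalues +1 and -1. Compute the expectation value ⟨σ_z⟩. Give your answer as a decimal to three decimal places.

⟨σ_z⟩ = |a|² - |b|² divided by |a|²+|b|², with a, b the |0⟩, |1⟩ amplitudes.
= (1 - 9)/10 = -8/10.

-0.800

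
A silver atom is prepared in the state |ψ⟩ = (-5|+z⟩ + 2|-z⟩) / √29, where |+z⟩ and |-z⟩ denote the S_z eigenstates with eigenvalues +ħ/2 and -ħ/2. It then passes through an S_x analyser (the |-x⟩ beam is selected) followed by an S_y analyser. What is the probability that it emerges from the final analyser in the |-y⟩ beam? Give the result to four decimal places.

0.4224

First analyser (S_x): P(|-x⟩) = |⟨-x|ψ⟩|² = 49/58.
After stage 1 the state is |-x⟩; P(|-y⟩) = |⟨-y|-x⟩|² = 1/2.
Joint probability = 49/58 × 1/2 = 0.4224.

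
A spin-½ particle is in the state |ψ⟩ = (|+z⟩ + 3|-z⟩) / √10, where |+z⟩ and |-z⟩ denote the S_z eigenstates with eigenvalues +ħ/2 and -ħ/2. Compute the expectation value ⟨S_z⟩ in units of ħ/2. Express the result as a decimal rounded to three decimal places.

⟨σ_z⟩ = |a|² - |b|² divided by |a|²+|b|², with a, b the |+z⟩, |-z⟩ amplitudes.
= (1 - 9)/10 = -8/10.
⟨S_z⟩ = (ħ/2)·⟨σ_z⟩.

-0.800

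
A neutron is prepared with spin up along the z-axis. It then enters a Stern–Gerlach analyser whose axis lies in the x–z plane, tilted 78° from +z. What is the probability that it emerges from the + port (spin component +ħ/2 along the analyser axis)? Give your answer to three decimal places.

0.604

For spin-½, the probability of finding spin-up along an axis at angle θ to the initial spin direction is cos²(θ/2); spin-down is sin²(θ/2).
θ = 78°, so P = cos²(39°) ≈ 0.604.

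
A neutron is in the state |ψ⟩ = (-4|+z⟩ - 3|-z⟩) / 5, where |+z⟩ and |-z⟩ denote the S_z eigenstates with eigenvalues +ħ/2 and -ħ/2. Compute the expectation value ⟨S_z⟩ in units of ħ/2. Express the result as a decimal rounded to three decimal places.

0.280

⟨σ_z⟩ = |a|² - |b|² divided by |a|²+|b|², with a, b the |+z⟩, |-z⟩ amplitudes.
= (16 - 9)/25 = 7/25.
⟨S_z⟩ = (ħ/2)·⟨σ_z⟩.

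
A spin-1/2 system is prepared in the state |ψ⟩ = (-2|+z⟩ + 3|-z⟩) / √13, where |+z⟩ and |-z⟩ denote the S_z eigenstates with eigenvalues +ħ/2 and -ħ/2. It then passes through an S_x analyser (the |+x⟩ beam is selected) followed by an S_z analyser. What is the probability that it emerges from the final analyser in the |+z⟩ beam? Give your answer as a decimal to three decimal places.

0.019

First analyser (S_x): P(|+x⟩) = |⟨+x|ψ⟩|² = 1/26.
After stage 1 the state is |+x⟩; P(|+z⟩) = |⟨+z|+x⟩|² = 1/2.
Joint probability = 1/26 × 1/2 = 0.019.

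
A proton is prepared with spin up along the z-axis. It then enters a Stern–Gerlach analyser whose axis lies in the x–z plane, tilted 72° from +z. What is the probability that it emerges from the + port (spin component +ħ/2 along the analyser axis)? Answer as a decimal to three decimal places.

For spin-½, the probability of finding spin-up along an axis at angle θ to the initial spin direction is cos²(θ/2); spin-down is sin²(θ/2).
θ = 72°, so P = cos²(36°) ≈ 0.655.

0.655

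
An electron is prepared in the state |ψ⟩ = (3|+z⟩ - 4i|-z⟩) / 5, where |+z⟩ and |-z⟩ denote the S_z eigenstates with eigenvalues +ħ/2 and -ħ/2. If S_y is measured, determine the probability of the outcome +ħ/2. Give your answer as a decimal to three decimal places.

|+y⟩ = (|+z⟩ + i|-z⟩)/√2, so ⟨+y|ψ⟩ = (-1) / (√2·5).
P = |-1|² / 50 = 1/50.

0.020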